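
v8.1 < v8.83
True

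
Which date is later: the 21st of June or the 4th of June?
the 21st of June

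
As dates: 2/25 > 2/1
True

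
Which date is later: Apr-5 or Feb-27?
Apr-5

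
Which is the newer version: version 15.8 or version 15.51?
version 15.51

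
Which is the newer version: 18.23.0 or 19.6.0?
19.6.0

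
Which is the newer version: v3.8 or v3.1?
v3.8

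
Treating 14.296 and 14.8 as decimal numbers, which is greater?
14.8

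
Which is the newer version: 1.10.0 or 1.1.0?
1.10.0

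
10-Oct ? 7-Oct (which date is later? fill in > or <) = >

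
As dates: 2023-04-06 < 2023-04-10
True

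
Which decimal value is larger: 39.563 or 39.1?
39.563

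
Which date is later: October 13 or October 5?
October 13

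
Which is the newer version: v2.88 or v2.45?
v2.88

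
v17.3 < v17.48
True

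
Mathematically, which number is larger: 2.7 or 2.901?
2.901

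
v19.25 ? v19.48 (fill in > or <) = <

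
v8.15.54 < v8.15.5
False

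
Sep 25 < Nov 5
True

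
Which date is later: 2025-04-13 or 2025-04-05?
2025-04-13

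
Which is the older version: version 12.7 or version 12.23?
version 12.7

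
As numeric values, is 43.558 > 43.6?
False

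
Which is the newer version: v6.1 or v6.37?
v6.37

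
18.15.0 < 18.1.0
False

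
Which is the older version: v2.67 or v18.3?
v2.67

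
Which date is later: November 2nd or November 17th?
November 17th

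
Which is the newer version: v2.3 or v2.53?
v2.53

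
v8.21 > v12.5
False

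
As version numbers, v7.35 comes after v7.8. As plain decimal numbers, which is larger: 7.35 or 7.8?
7.8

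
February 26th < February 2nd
False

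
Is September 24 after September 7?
Yes. Day 24 comes after day 7 in September — this is a date comparison, not a decimal one (the decimal 9.24 would be smaller than 9.7).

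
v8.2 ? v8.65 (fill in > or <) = <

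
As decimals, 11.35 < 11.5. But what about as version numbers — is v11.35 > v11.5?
True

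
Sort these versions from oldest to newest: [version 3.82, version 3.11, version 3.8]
[version 3.8, version 3.11, version 3.82]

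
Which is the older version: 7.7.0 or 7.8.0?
7.7.0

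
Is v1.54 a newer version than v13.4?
No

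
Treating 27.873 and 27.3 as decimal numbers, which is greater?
27.873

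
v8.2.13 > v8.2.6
True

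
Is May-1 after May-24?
No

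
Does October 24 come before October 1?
No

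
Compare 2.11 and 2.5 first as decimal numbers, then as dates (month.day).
As decimals: 2.11 < 2.5. As dates: 2/11 is later than 2/5 (day 11 > day 5).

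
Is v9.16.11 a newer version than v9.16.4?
Yes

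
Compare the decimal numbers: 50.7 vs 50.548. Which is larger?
50.7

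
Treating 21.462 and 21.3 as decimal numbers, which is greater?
21.462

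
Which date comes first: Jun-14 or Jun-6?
Jun-6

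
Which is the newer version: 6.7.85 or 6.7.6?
6.7.85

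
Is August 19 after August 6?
Yes. Day 19 comes after day 6 in August — this is a date comparison, not a decimal one (the decimal 8.19 would be smaller than 8.6).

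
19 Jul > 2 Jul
True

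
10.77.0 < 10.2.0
False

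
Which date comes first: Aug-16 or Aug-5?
Aug-5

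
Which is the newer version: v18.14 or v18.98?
v18.98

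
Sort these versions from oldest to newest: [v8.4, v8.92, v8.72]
[v8.4, v8.72, v8.92]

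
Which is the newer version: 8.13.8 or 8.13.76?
8.13.76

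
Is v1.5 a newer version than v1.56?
No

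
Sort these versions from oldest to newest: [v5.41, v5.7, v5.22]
[v5.7, v5.22, v5.41]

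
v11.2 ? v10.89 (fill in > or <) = >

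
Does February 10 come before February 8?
No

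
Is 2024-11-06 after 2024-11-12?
No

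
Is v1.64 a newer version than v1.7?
Yes. Version numbers are compared segment by segment as integers, not as decimals: minor version 64 > 7, so v1.64 > v1.7 (even though the decimal 1.64 < 1.7).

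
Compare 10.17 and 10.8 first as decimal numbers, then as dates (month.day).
As decimals: 10.17 < 10.8. As dates: 10/17 is later than 10/8 (day 17 > day 8).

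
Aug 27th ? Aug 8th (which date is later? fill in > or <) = >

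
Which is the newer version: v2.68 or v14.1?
v14.1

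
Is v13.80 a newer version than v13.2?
Yes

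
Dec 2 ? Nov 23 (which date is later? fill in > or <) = >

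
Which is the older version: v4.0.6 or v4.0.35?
v4.0.6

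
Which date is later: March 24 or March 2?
March 24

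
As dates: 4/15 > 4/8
True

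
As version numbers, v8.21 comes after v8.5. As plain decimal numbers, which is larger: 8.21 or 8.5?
8.5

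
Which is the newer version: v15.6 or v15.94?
v15.94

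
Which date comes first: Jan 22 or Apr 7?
Jan 22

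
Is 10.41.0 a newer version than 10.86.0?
No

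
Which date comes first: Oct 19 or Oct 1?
Oct 1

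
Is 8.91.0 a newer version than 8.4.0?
Yes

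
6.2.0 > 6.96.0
False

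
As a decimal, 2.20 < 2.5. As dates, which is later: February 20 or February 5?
February 20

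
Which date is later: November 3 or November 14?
November 14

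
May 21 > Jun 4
False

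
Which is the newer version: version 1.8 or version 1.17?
version 1.17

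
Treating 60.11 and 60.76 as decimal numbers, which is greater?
60.76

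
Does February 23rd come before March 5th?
Yes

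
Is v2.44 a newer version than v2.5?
Yes. Version numbers are compared segment by segment as integers, not as decimals: minor version 44 > 5, so v2.44 > v2.5 (even though the decimal 2.44 < 2.5).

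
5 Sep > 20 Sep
False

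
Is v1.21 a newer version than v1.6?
Yes. Version numbers are compared segment by segment as integers, not as decimals: minor version 21 > 6, so v1.21 > v1.6 (even though the decimal 1.21 < 1.6).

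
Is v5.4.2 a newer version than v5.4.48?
No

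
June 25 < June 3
False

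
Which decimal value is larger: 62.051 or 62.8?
62.8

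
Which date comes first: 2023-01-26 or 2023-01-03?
2023-01-03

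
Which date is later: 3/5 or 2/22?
3/5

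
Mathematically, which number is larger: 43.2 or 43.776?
43.776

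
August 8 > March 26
True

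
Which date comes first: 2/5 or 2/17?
2/5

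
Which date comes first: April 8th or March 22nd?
March 22nd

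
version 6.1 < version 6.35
True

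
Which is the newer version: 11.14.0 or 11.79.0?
11.79.0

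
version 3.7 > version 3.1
True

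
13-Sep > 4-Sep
True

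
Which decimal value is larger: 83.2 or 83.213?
83.213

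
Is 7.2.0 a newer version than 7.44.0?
No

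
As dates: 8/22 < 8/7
False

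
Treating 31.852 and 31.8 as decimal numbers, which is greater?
31.852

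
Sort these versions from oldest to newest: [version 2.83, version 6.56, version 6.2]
[version 2.83, version 6.2, version 6.56]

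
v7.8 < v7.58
True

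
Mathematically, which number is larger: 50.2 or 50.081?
50.2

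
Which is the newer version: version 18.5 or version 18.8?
version 18.8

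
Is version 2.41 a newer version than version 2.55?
No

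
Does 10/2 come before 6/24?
No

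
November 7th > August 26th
True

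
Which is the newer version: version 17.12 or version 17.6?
version 17.12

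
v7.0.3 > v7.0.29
False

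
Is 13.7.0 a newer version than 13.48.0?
No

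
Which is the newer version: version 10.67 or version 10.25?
version 10.67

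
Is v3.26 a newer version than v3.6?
Yes. Version numbers are compared segment by segment as integers, not as decimals: minor version 26 > 6, so v3.26 > v3.6 (even though the decimal 3.26 < 3.6).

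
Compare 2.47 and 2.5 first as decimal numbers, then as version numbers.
As decimals: 2.47 < 2.5. As versions: v2.47 > v2.5 (minor version 47 > 5).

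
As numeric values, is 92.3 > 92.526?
False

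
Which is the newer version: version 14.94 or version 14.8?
version 14.94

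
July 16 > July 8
True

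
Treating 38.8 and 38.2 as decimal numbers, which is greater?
38.8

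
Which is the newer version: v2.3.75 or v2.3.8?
v2.3.75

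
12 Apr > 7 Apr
True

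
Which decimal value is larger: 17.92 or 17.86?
17.92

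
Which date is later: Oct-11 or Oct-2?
Oct-11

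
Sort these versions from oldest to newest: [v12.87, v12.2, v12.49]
[v12.2, v12.49, v12.87]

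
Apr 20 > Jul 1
False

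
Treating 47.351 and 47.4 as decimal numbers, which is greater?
47.4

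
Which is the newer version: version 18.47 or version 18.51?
version 18.51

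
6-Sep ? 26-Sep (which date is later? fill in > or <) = <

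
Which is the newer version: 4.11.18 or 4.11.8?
4.11.18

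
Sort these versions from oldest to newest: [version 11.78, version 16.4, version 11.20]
[version 11.20, version 11.78, version 16.4]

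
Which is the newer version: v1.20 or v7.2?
v7.2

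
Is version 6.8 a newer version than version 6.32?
No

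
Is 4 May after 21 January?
Yes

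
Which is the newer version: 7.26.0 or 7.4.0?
7.26.0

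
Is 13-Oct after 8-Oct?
Yes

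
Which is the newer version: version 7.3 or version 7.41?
version 7.41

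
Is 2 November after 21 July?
Yes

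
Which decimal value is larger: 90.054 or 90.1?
90.1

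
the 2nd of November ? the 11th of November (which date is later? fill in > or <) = <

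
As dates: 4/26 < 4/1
False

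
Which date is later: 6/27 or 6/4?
6/27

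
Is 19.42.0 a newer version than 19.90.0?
No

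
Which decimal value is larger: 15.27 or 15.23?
15.27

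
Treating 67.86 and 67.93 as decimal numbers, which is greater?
67.93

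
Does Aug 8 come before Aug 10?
Yes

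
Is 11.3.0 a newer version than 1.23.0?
Yes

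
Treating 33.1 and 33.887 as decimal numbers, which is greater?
33.887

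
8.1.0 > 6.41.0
True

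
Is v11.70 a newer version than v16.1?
No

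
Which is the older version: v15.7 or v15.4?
v15.4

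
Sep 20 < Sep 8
False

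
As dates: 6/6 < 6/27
True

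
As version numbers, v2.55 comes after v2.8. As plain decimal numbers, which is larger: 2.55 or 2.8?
2.8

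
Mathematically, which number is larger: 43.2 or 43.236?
43.236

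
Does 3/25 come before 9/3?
Yes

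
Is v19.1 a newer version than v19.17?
No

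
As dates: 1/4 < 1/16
True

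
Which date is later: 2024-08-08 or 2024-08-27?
2024-08-27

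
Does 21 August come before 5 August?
No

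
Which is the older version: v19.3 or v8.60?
v8.60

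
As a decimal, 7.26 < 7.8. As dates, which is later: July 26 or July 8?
July 26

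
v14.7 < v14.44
True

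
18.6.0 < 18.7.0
True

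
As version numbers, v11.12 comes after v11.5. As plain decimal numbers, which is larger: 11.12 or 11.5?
11.5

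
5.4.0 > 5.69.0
False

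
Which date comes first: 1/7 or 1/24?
1/7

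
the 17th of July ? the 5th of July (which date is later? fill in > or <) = >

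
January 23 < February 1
True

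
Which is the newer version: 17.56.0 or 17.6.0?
17.56.0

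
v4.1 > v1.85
True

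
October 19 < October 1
False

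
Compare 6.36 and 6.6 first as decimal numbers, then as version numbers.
As decimals: 6.36 < 6.6. As versions: v6.36 > v6.6 (minor version 36 > 6).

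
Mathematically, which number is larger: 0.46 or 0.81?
0.81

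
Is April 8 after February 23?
Yes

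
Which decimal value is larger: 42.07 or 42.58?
42.58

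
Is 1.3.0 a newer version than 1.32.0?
No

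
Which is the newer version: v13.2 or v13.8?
v13.8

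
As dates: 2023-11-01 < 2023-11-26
True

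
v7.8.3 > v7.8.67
False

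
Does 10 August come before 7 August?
No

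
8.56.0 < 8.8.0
False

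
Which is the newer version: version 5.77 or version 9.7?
version 9.7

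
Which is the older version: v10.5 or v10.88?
v10.5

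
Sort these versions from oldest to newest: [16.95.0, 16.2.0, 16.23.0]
[16.2.0, 16.23.0, 16.95.0]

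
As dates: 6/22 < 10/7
True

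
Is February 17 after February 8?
Yes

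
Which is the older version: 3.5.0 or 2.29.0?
2.29.0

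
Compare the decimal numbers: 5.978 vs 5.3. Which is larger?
5.978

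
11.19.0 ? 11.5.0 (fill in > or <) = >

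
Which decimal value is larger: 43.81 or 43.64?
43.81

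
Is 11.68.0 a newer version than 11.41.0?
Yes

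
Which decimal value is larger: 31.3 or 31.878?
31.878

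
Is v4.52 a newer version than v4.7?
Yes. Version numbers are compared segment by segment as integers, not as decimals: minor version 52 > 7, so v4.52 > v4.7 (even though the decimal 4.52 < 4.7).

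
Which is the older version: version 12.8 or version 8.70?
version 8.70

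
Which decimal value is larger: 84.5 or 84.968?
84.968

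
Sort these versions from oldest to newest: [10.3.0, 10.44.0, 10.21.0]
[10.3.0, 10.21.0, 10.44.0]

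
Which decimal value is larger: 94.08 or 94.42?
94.42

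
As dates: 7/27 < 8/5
True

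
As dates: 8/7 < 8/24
True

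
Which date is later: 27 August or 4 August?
27 August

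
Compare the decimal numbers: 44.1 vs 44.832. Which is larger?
44.832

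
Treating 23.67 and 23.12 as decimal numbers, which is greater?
23.67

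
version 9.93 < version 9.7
False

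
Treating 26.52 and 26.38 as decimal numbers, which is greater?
26.52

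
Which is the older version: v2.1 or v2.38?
v2.1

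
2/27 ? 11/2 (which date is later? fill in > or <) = <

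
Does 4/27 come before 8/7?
Yes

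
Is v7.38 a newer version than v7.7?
Yes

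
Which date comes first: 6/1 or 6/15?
6/1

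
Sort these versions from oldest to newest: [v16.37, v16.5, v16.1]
[v16.1, v16.5, v16.37]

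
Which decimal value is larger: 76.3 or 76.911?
76.911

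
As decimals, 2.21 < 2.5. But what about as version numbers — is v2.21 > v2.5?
True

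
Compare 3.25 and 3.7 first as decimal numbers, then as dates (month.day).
As decimals: 3.25 < 3.7. As dates: 3/25 is later than 3/7 (day 25 > day 7).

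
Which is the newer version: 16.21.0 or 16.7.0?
16.21.0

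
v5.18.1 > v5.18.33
False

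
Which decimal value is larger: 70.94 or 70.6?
70.94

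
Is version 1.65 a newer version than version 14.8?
No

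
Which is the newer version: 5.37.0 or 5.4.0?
5.37.0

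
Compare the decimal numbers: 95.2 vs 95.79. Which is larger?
95.79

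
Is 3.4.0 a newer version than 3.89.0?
No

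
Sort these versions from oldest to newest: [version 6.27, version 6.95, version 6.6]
[version 6.6, version 6.27, version 6.95]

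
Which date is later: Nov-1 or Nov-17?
Nov-17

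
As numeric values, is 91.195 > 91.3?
False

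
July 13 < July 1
False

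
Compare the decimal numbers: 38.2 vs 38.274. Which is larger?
38.274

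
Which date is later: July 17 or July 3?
July 17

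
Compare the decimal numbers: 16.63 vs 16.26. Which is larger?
16.63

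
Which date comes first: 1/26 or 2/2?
1/26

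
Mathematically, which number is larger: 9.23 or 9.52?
9.52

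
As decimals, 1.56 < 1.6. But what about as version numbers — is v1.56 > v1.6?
True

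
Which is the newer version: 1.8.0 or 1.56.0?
1.56.0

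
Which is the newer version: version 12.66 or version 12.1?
version 12.66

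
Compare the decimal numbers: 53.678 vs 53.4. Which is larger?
53.678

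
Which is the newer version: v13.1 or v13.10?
v13.10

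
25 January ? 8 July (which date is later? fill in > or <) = <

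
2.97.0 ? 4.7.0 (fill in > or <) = <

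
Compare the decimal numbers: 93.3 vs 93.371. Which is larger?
93.371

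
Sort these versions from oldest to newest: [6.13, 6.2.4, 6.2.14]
[6.2.4, 6.2.14, 6.13]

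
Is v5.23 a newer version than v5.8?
Yes. Version numbers are compared segment by segment as integers, not as decimals: minor version 23 > 8, so v5.23 > v5.8 (even though the decimal 5.23 < 5.8).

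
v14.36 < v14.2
False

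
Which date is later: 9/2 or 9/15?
9/15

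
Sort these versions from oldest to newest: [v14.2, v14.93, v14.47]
[v14.2, v14.47, v14.93]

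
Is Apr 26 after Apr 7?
Yes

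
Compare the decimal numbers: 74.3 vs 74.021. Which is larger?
74.3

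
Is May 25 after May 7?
Yes. Day 25 comes after day 7 in May — this is a date comparison, not a decimal one (the decimal 5.25 would be smaller than 5.7).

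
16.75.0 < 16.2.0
False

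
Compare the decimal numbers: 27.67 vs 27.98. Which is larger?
27.98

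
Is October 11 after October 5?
Yes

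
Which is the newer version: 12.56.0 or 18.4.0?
18.4.0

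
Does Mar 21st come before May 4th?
Yes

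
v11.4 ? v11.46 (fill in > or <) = <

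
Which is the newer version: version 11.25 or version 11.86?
version 11.86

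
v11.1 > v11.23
False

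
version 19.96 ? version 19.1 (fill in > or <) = >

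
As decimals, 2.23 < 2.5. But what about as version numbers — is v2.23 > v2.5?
True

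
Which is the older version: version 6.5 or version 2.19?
version 2.19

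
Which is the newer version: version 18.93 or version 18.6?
version 18.93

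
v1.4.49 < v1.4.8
False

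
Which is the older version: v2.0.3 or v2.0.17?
v2.0.3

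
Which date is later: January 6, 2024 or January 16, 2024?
January 16, 2024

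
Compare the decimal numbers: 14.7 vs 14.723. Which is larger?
14.723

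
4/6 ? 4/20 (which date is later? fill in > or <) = <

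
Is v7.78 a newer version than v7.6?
Yes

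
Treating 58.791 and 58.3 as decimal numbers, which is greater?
58.791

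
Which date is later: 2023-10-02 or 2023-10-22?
2023-10-22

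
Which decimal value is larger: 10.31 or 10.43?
10.43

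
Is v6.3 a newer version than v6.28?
No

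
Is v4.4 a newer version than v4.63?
No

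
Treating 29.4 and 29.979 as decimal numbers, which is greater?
29.979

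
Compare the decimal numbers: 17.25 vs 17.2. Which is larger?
17.25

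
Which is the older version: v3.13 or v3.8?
v3.8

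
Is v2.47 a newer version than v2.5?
Yes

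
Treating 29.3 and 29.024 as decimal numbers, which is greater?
29.3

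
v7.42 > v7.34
True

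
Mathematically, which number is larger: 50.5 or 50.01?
50.5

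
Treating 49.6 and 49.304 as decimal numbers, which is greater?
49.6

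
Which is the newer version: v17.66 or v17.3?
v17.66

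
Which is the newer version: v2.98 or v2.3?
v2.98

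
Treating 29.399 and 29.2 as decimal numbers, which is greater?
29.399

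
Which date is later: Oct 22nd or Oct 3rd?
Oct 22nd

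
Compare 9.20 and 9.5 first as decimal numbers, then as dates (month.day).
As decimals: 9.20 < 9.5. As dates: 9/20 is later than 9/5 (day 20 > day 5).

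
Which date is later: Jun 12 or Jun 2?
Jun 12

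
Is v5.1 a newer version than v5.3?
No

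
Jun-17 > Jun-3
True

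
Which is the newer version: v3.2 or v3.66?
v3.66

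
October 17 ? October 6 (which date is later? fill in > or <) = >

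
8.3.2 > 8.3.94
False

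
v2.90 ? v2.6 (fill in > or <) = >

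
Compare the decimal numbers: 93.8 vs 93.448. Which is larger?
93.8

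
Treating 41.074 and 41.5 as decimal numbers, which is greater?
41.5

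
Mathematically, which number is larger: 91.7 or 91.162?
91.7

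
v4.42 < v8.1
True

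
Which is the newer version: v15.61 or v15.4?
v15.61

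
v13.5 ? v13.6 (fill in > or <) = <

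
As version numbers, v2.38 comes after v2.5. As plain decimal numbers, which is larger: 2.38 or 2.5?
2.5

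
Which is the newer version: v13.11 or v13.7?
v13.11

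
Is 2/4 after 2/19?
No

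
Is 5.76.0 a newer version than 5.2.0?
Yes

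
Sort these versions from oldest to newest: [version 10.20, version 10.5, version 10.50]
[version 10.5, version 10.20, version 10.50]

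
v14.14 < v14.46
True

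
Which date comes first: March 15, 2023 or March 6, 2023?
March 6, 2023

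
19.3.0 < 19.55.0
True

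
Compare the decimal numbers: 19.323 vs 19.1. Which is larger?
19.323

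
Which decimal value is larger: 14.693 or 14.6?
14.693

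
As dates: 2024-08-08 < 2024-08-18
True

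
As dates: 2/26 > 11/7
False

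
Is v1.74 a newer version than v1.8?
Yes. Version numbers are compared segment by segment as integers, not as decimals: minor version 74 > 8, so v1.74 > v1.8 (even though the decimal 1.74 < 1.8).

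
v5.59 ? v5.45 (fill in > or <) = >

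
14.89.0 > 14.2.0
True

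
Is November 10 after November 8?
Yes. Day 10 comes after day 8 in November — this is a date comparison, not a decimal one (the decimal 11.10 would be smaller than 11.8).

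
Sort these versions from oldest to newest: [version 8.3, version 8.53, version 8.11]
[version 8.3, version 8.11, version 8.53]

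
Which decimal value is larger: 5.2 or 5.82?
5.82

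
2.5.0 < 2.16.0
True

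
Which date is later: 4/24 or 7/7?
7/7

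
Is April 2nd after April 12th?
No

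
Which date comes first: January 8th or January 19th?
January 8th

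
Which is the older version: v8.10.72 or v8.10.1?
v8.10.1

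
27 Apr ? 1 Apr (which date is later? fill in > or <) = >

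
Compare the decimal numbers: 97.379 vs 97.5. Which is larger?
97.5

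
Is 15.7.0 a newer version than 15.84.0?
No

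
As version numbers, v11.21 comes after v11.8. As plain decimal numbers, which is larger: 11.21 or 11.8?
11.8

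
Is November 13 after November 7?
Yes. Day 13 comes after day 7 in November — this is a date comparison, not a decimal one (the decimal 11.13 would be smaller than 11.7).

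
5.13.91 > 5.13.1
True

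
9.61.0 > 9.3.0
True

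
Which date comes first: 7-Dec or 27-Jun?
27-Jun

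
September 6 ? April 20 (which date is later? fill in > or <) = >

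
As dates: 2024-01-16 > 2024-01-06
True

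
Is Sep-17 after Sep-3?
Yes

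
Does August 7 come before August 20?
Yes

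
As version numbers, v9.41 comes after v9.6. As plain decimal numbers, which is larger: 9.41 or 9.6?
9.6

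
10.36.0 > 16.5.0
False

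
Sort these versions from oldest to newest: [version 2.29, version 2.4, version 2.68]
[version 2.4, version 2.29, version 2.68]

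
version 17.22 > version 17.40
False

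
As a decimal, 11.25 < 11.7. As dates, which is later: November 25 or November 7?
November 25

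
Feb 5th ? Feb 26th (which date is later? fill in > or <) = <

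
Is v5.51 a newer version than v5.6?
Yes. Version numbers are compared segment by segment as integers, not as decimals: minor version 51 > 6, so v5.51 > v5.6 (even though the decimal 5.51 < 5.6).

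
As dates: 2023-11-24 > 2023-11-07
True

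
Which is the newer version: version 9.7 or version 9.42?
version 9.42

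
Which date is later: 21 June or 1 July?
1 July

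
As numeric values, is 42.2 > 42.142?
True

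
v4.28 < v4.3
False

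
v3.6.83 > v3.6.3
True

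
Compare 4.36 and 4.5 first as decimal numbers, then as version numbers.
As decimals: 4.36 < 4.5. As versions: v4.36 > v4.5 (minor version 36 > 5).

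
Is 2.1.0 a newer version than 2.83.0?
No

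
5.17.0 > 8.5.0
False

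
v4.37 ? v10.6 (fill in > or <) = <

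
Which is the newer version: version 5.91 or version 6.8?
version 6.8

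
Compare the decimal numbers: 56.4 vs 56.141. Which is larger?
56.4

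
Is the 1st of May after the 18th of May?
No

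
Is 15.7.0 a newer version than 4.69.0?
Yes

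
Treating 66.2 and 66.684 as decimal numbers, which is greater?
66.684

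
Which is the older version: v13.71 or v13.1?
v13.1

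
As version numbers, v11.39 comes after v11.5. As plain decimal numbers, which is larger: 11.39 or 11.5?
11.5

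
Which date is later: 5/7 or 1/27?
5/7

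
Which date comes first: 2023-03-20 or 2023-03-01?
2023-03-01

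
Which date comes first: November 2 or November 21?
November 2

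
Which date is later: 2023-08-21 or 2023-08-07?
2023-08-21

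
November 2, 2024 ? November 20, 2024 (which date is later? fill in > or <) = <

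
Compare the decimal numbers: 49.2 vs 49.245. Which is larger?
49.245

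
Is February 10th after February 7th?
Yes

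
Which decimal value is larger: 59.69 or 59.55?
59.69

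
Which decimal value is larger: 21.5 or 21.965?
21.965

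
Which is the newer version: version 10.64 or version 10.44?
version 10.64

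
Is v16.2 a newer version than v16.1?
Yes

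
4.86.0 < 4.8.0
False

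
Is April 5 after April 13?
No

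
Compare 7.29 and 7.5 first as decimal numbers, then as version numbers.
As decimals: 7.29 < 7.5. As versions: v7.29 > v7.5 (minor version 29 > 5).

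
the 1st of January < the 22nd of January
True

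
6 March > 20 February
True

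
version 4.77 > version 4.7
True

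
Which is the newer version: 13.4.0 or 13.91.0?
13.91.0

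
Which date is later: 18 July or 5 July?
18 July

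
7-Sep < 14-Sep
True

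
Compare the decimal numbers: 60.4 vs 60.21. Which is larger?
60.4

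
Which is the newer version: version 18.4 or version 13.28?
version 18.4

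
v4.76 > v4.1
True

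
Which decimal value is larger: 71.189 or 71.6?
71.6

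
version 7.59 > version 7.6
True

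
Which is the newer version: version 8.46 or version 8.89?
version 8.89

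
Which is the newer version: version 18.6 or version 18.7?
version 18.7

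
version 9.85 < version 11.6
True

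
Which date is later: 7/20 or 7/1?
7/20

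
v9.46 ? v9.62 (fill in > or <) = <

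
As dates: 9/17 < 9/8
False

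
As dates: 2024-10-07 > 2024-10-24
False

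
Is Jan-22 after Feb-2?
No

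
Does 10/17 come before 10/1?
No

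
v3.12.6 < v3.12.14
True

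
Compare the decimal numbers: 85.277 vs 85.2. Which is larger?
85.277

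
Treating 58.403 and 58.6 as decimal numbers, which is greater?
58.6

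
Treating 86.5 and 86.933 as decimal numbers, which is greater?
86.933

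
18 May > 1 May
True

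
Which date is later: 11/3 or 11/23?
11/23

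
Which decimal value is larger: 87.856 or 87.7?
87.856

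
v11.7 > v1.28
True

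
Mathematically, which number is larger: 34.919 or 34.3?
34.919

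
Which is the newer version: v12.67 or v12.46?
v12.67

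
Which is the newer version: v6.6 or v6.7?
v6.7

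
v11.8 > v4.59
True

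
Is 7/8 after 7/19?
No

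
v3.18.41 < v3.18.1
False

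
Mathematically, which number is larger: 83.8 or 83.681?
83.8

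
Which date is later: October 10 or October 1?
October 10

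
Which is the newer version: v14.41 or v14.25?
v14.41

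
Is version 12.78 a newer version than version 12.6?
Yes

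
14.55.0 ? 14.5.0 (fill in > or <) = >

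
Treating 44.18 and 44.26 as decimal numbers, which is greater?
44.26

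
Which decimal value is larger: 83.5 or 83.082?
83.5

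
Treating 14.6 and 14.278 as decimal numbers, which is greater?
14.6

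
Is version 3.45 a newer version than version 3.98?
No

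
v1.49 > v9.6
False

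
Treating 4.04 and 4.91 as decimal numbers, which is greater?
4.91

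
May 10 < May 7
False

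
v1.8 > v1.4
True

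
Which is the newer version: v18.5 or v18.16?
v18.16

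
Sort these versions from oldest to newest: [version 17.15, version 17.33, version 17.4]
[version 17.4, version 17.15, version 17.33]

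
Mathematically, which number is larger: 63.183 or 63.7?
63.7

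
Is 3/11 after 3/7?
Yes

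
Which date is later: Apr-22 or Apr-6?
Apr-22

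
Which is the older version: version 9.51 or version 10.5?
version 9.51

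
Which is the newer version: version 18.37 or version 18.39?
version 18.39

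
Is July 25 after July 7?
Yes. Day 25 comes after day 7 in July — this is a date comparison, not a decimal one (the decimal 7.25 would be smaller than 7.7).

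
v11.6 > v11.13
False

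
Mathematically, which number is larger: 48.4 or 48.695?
48.695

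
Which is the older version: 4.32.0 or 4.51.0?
4.32.0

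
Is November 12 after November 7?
Yes. Day 12 comes after day 7 in November — this is a date comparison, not a decimal one (the decimal 11.12 would be smaller than 11.7).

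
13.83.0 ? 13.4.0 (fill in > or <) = >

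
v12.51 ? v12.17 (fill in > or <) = >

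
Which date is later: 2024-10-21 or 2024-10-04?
2024-10-21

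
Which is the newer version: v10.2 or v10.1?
v10.2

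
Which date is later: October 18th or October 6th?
October 18th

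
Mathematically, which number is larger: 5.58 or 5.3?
5.58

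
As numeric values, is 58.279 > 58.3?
False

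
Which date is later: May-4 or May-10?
May-10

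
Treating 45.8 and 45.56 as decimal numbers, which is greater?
45.8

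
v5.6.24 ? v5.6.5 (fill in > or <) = >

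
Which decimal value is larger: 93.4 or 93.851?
93.851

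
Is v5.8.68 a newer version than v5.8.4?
Yes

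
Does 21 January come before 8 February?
Yes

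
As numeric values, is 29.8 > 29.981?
False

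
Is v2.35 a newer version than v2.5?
Yes. Version numbers are compared segment by segment as integers, not as decimals: minor version 35 > 5, so v2.35 > v2.5 (even though the decimal 2.35 < 2.5).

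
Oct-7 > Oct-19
False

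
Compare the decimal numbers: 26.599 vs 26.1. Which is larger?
26.599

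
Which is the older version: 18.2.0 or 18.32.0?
18.2.0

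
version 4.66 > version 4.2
True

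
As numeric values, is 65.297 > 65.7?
False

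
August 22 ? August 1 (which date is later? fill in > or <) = >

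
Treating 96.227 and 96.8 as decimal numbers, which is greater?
96.8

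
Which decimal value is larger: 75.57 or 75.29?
75.57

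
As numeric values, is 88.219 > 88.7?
False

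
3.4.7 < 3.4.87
True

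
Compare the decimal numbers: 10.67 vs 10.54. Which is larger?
10.67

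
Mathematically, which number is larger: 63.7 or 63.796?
63.796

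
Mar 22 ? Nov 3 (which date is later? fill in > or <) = <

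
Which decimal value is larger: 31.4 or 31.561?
31.561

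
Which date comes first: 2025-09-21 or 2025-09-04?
2025-09-04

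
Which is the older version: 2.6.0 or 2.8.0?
2.6.0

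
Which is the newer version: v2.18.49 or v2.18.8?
v2.18.49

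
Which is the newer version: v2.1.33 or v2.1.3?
v2.1.33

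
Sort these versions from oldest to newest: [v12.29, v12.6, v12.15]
[v12.6, v12.15, v12.29]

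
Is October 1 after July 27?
Yes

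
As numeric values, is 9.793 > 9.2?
True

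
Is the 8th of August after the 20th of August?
No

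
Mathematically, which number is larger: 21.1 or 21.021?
21.1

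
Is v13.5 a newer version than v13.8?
No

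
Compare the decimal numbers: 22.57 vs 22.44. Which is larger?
22.57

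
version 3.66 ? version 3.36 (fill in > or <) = >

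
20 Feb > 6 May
False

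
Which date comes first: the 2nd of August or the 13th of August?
the 2nd of August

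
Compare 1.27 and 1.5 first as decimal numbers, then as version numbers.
As decimals: 1.27 < 1.5. As versions: v1.27 > v1.5 (minor version 27 > 5).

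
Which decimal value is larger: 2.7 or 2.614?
2.7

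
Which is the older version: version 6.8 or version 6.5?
version 6.5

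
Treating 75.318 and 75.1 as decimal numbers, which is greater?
75.318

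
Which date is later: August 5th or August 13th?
August 13th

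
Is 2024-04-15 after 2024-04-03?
Yes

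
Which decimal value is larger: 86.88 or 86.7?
86.88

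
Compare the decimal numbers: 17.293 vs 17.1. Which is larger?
17.293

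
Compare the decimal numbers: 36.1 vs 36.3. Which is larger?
36.3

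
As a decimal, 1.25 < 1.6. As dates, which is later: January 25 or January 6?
January 25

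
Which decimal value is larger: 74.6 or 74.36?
74.6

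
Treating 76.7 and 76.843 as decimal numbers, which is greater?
76.843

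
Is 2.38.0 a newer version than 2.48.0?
No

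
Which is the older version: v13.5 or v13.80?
v13.5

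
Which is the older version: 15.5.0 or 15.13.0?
15.5.0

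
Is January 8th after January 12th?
No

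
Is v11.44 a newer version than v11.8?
Yes. Version numbers are compared segment by segment as integers, not as decimals: minor version 44 > 8, so v11.44 > v11.8 (even though the decimal 11.44 < 11.8).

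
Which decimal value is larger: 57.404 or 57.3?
57.404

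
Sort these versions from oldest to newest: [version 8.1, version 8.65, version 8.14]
[version 8.1, version 8.14, version 8.65]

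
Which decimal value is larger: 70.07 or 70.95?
70.95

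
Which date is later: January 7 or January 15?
January 15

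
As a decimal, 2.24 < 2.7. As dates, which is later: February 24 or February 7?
February 24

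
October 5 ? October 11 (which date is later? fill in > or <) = <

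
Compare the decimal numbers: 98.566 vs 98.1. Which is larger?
98.566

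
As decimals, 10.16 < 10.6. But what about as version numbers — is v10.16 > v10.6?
True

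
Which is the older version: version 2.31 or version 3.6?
version 2.31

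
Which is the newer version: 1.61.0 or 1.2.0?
1.61.0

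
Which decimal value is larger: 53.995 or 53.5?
53.995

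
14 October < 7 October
False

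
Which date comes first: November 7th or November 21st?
November 7th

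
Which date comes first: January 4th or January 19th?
January 4th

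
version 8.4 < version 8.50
True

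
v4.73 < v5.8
True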